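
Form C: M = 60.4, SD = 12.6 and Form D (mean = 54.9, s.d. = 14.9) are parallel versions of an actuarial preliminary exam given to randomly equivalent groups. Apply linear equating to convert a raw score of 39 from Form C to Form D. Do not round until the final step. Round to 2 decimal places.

29.59

Linear equating: y = (SD_Y/SD_X)(x − M_X) + M_Y
y = (14.9/12.6)(39 − 60.4) + 54.9
y = 1.182540 × -21.4 + 54.9 = -25.3063 + 54.9 = 29.59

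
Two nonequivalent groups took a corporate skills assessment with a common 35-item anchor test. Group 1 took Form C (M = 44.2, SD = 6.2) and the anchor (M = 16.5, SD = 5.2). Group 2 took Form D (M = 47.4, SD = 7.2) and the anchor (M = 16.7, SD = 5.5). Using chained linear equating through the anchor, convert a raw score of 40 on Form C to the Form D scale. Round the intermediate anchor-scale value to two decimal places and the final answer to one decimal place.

Form C → anchor (Group 1): v = (5.2/6.2)(40 − 44.2) + 16.5 = 12.98
anchor → Form D (Group 2): y = (7.2/5.5)(12.98 − 16.7) + 47.4 = 42.5

42.5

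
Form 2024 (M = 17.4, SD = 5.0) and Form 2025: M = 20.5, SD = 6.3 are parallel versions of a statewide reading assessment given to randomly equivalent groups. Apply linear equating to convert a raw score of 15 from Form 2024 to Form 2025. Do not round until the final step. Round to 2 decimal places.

17.48

Linear equating: y = (SD_Y/SD_X)(x − M_X) + M_Y
y = (6.3/5.0)(15 − 17.4) + 20.5
y = 1.260000 × -2.4 + 20.5 = -3.0240 + 20.5 = 17.48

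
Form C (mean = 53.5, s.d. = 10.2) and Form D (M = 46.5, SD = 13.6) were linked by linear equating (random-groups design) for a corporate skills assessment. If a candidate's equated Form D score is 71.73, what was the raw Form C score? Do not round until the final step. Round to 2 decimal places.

72.42

Invert y = (SD_Y/SD_X)(x − M_X) + M_Y:
x = (SD_X/SD_Y)(y − M_Y) + M_X = (10.2/13.6)(71.73 − 46.5) + 53.5
x = 0.750000 × 25.230 + 53.5 = 72.42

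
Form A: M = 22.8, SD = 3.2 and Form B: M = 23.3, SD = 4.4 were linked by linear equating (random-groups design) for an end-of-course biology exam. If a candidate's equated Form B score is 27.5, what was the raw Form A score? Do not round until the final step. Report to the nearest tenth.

25.9

Invert y = (SD_Y/SD_X)(x − M_X) + M_Y:
x = (SD_X/SD_Y)(y − M_Y) + M_X = (3.2/4.4)(27.5 − 23.3) + 22.8
x = 0.727273 × 4.200 + 22.8 = 25.9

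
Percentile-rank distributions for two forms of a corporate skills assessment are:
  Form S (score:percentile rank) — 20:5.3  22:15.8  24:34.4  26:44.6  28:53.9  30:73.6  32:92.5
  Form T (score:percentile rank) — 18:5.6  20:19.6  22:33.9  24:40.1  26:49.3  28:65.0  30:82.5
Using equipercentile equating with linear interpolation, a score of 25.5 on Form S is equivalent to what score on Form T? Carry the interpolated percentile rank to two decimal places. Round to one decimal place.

PR of 25.5 on Form S: 34.4 + (25.5 − 24)/(26 − 24) × (44.6 − 34.4) = 42.05
On Form T, PR 42.05 falls between score 24 (PR 40.1) and 26 (PR 49.3).
Interpolate: 24 + (42.05 − 40.1)/(49.3 − 40.1) × (26 − 24) = 24.4

24.4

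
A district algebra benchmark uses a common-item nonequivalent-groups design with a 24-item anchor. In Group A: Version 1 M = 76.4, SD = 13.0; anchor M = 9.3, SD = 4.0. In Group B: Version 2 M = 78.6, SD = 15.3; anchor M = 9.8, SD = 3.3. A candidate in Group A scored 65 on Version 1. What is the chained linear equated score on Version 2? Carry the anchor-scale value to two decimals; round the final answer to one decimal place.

60.0

Version 1 → anchor (Group A): v = (4.0/13.0)(65 − 76.4) + 9.3 = 5.79
anchor → Version 2 (Group B): y = (15.3/3.3)(5.79 − 9.8) + 78.6 = 60.0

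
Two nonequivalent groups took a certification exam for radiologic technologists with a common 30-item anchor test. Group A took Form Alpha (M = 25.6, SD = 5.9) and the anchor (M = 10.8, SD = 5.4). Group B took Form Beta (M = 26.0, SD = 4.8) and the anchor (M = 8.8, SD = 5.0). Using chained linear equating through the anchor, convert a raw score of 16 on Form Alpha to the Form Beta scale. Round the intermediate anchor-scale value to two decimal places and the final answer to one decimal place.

19.5

Form Alpha → anchor (Group A): v = (5.4/5.9)(16 − 25.6) + 10.8 = 2.01
anchor → Form Beta (Group B): y = (4.8/5.0)(2.01 − 8.8) + 26.0 = 19.5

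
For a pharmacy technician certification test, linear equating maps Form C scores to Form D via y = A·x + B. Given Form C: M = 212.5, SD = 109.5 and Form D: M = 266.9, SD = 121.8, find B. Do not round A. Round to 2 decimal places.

A = SD_Y / SD_X = 121.8 / 109.5 = 1.112329
B = M_Y − A·M_X = 266.9 − 1.112329 × 212.5 = 30.53

30.53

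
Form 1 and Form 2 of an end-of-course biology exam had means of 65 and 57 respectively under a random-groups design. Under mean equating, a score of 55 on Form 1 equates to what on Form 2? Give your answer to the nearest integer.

47

Mean equating: y = x + (M_Y − M_X) = 55 + (57 − 65) = 47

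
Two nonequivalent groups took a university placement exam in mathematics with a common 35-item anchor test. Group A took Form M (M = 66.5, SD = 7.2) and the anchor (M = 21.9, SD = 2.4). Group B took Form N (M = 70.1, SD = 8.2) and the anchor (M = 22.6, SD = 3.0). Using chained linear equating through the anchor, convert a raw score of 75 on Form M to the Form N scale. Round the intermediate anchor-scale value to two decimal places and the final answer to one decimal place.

75.9

Form M → anchor (Group A): v = (2.4/7.2)(75 − 66.5) + 21.9 = 24.73
anchor → Form N (Group B): y = (8.2/3.0)(24.73 − 22.6) + 70.1 = 75.9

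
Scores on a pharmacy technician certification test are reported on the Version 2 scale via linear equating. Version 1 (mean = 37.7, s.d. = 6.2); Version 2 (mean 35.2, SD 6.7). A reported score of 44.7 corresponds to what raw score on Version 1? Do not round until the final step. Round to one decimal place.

Invert y = (SD_Y/SD_X)(x − M_X) + M_Y:
x = (SD_X/SD_Y)(y − M_Y) + M_X = (6.2/6.7)(44.7 − 35.2) + 37.7
x = 0.925373 × 9.500 + 37.7 = 46.5

46.5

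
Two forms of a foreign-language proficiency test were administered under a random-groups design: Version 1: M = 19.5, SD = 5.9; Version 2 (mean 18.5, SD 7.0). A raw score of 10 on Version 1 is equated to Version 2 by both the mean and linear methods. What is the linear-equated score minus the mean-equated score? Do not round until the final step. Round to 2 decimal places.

Mean-equated: 10 + (18.5 − 19.5) = 9.00
Linear-equated: (7.0/5.9)(10 − 19.5) + 18.5 = 7.229
Difference = 7.229 − 9.00 = -1.77

-1.77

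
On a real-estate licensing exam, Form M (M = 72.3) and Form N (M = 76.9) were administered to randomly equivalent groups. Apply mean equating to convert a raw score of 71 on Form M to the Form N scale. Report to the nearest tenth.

Mean equating: y = x + (M_Y − M_X) = 71 + (76.9 − 72.3) = 75.6

75.6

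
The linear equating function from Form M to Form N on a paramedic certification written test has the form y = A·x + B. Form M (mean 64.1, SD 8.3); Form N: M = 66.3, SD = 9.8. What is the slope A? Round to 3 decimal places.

1.181

A = SD_Y / SD_X = 9.8 / 8.3 = 1.181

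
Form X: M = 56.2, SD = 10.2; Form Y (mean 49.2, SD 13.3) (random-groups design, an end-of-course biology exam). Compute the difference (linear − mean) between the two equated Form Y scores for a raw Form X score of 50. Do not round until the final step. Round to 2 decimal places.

-1.88

Mean-equated: 50 + (49.2 − 56.2) = 43.00
Linear-equated: (13.3/10.2)(50 − 56.2) + 49.2 = 41.116
Difference = 41.116 − 43.00 = -1.88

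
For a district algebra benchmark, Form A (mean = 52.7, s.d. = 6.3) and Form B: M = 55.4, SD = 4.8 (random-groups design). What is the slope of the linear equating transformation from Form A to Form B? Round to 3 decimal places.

A = SD_Y / SD_X = 4.8 / 6.3 = 0.762

0.762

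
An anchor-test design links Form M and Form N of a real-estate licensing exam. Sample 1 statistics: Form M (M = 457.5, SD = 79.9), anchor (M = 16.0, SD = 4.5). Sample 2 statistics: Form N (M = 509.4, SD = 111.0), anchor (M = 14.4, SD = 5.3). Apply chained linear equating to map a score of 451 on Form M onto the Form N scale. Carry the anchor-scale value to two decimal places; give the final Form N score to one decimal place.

535.2

Form M → anchor (Sample 1): v = (4.5/79.9)(451 − 457.5) + 16.0 = 15.63
anchor → Form N (Sample 2): y = (111.0/5.3)(15.63 − 14.4) + 509.4 = 535.2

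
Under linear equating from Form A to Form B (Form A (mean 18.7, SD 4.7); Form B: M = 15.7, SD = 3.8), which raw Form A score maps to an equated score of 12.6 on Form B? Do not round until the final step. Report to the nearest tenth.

14.9

Invert y = (SD_Y/SD_X)(x − M_X) + M_Y:
x = (SD_X/SD_Y)(y − M_Y) + M_X = (4.7/3.8)(12.6 − 15.7) + 18.7
x = 1.236842 × -3.100 + 18.7 = 14.9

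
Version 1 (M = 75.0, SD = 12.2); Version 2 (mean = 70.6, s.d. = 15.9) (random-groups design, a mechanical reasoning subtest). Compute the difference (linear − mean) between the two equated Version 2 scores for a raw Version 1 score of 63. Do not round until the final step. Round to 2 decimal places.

Mean-equated: 63 + (70.6 − 75.0) = 58.60
Linear-equated: (15.9/12.2)(63 − 75.0) + 70.6 = 54.961
Difference = 54.961 − 58.60 = -3.64

-3.64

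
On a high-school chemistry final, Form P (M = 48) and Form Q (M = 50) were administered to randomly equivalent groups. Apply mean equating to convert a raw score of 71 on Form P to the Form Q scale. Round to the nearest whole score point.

73

Mean equating: y = x + (M_Y − M_X) = 71 + (50 − 48) = 73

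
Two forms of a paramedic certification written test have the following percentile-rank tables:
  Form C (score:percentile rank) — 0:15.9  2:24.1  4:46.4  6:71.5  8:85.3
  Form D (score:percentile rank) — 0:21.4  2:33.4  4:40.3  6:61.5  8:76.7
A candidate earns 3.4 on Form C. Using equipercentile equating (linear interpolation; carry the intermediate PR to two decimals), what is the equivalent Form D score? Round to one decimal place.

3.8

PR of 3.4 on Form C: 24.1 + (3.4 − 2)/(4 − 2) × (46.4 − 24.1) = 39.71
On Form D, PR 39.71 falls between score 2 (PR 33.4) and 4 (PR 40.3).
Interpolate: 2 + (39.71 − 33.4)/(40.3 − 33.4) × (4 − 2) = 3.8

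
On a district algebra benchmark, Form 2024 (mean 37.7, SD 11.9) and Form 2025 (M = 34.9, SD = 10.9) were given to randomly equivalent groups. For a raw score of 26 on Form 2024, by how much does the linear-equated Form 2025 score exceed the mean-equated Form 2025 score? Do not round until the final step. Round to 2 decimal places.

Mean-equated: 26 + (34.9 − 37.7) = 23.20
Linear-equated: (10.9/11.9)(26 − 37.7) + 34.9 = 24.183
Difference = 24.183 − 23.20 = 0.98

0.98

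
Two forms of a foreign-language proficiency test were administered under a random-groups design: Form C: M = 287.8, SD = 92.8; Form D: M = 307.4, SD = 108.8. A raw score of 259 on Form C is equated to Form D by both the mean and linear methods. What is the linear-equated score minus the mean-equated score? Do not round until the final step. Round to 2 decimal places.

Mean-equated: 259 + (307.4 − 287.8) = 278.60
Linear-equated: (108.8/92.8)(259 − 287.8) + 307.4 = 273.634
Difference = 273.634 − 278.60 = -4.97

-4.97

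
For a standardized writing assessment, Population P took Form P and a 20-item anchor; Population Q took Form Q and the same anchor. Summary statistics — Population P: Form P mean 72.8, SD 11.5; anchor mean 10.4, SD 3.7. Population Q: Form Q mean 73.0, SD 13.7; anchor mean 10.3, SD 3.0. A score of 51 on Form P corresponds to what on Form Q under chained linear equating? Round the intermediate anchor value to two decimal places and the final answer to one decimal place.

41.4

Form P → anchor (Population P): v = (3.7/11.5)(51 − 72.8) + 10.4 = 3.39
anchor → Form Q (Population Q): y = (13.7/3.0)(3.39 − 10.3) + 73.0 = 41.4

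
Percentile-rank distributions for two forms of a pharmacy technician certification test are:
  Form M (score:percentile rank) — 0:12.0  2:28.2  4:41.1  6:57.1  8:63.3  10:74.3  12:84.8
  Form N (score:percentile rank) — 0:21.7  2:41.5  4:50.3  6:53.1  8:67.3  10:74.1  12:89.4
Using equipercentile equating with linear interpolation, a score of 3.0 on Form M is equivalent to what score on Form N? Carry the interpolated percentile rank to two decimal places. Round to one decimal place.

PR of 3.0 on Form M: 28.2 + (3.0 − 2)/(4 − 2) × (41.1 − 28.2) = 34.65
On Form N, PR 34.65 falls between score 0 (PR 21.7) and 2 (PR 41.5).
Interpolate: 0 + (34.65 − 21.7)/(41.5 − 21.7) × (2 − 0) = 1.3

1.3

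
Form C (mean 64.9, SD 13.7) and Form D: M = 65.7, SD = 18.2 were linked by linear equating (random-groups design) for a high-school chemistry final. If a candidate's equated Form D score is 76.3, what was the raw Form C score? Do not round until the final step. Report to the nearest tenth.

72.9

Invert y = (SD_Y/SD_X)(x − M_X) + M_Y:
x = (SD_X/SD_Y)(y − M_Y) + M_X = (13.7/18.2)(76.3 − 65.7) + 64.9
x = 0.752747 × 10.600 + 64.9 = 72.9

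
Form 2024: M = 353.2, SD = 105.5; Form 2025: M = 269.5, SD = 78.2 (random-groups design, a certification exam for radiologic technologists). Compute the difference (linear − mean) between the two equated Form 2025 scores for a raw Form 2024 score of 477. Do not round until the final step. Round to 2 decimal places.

Mean-equated: 477 + (269.5 − 353.2) = 393.30
Linear-equated: (78.2/105.5)(477 − 353.2) + 269.5 = 361.265
Difference = 361.265 − 393.30 = -32.04

-32.04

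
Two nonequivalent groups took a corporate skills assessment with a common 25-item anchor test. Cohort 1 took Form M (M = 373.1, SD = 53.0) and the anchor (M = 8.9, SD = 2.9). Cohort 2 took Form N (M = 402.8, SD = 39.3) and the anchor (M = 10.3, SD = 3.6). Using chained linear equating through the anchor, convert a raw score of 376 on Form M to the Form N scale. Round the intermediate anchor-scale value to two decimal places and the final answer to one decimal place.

389.3

Form M → anchor (Cohort 1): v = (2.9/53.0)(376 − 373.1) + 8.9 = 9.06
anchor → Form N (Cohort 2): y = (39.3/3.6)(9.06 − 10.3) + 402.8 = 389.3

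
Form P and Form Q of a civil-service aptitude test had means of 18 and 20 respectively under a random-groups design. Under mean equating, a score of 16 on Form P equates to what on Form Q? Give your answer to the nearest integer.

Mean equating: y = x + (M_Y − M_X) = 16 + (20 − 18) = 18

18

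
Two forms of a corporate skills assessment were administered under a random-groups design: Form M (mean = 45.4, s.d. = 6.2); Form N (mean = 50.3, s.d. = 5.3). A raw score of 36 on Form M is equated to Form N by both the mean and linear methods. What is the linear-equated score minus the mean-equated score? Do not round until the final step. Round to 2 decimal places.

Mean-equated: 36 + (50.3 − 45.4) = 40.90
Linear-equated: (5.3/6.2)(36 − 45.4) + 50.3 = 42.265
Difference = 42.265 − 40.90 = 1.36

1.36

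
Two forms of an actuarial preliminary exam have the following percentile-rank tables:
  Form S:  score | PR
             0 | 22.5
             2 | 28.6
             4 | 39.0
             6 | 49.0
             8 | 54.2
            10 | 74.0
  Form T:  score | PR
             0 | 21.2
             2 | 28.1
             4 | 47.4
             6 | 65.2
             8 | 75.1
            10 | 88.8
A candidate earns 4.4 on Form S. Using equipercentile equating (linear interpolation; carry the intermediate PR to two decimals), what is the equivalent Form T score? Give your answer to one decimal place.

PR of 4.4 on Form S: 39.0 + (4.4 − 4)/(6 − 4) × (49.0 − 39.0) = 41.00
On Form T, PR 41.00 falls between score 2 (PR 28.1) and 4 (PR 47.4).
Interpolate: 2 + (41.00 − 28.1)/(47.4 − 28.1) × (4 − 2) = 3.3

3.3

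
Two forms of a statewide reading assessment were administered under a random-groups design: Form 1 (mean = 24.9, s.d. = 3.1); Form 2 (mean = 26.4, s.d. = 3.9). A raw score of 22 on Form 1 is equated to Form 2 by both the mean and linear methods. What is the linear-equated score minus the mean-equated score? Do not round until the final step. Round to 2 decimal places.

Mean-equated: 22 + (26.4 − 24.9) = 23.50
Linear-equated: (3.9/3.1)(22 − 24.9) + 26.4 = 22.752
Difference = 22.752 − 23.50 = -0.75

-0.75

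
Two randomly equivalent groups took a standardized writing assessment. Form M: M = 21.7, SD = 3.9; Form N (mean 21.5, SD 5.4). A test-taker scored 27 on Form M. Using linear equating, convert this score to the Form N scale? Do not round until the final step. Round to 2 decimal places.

Linear equating: y = (SD_Y/SD_X)(x − M_X) + M_Y
y = (5.4/3.9)(27 − 21.7) + 21.5
y = 1.384615 × 5.3 + 21.5 = 7.3385 + 21.5 = 28.84

28.84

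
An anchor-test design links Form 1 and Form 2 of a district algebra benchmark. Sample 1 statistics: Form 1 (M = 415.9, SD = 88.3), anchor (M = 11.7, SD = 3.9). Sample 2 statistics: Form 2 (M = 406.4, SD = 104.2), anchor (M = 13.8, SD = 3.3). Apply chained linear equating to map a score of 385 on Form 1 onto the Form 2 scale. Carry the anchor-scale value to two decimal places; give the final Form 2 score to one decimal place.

Form 1 → anchor (Sample 1): v = (3.9/88.3)(385 − 415.9) + 11.7 = 10.34
anchor → Form 2 (Sample 2): y = (104.2/3.3)(10.34 − 13.8) + 406.4 = 297.1

297.1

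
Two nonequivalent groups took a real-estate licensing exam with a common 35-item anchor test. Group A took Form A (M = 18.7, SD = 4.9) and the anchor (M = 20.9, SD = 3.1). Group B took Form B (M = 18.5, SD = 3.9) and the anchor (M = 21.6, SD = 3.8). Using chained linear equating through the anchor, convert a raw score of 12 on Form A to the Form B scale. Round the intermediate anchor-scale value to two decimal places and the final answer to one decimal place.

Form A → anchor (Group A): v = (3.1/4.9)(12 − 18.7) + 20.9 = 16.66
anchor → Form B (Group B): y = (3.9/3.8)(16.66 − 21.6) + 18.5 = 13.4

13.4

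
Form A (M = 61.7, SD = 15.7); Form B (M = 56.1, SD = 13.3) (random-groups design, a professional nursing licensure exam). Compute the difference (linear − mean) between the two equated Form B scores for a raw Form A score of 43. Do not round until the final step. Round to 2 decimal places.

2.86

Mean-equated: 43 + (56.1 − 61.7) = 37.40
Linear-equated: (13.3/15.7)(43 − 61.7) + 56.1 = 40.259
Difference = 40.259 − 37.40 = 2.86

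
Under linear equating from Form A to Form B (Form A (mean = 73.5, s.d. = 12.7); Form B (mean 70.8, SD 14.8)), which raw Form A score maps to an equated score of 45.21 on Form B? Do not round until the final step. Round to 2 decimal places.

51.54

Invert y = (SD_Y/SD_X)(x − M_X) + M_Y:
x = (SD_X/SD_Y)(y − M_Y) + M_X = (12.7/14.8)(45.21 − 70.8) + 73.5
x = 0.858108 × -25.590 + 73.5 = 51.54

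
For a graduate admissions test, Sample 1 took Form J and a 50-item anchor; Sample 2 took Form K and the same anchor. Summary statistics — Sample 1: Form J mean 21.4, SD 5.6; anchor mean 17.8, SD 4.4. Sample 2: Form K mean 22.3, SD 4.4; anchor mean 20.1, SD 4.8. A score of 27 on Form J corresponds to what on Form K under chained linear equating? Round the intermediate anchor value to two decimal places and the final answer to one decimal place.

Form J → anchor (Sample 1): v = (4.4/5.6)(27 − 21.4) + 17.8 = 22.20
anchor → Form K (Sample 2): y = (4.4/4.8)(22.20 − 20.1) + 22.3 = 24.2

24.2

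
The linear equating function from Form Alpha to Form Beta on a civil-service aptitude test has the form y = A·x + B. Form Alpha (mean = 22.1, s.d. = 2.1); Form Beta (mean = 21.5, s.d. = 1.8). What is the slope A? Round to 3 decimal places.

0.857

A = SD_Y / SD_X = 1.8 / 2.1 = 0.857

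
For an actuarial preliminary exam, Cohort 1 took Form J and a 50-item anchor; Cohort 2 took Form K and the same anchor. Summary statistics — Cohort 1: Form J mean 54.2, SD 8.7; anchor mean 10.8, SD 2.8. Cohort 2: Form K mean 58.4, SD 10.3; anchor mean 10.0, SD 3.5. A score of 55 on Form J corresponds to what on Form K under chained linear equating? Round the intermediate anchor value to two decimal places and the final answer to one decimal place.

61.5

Form J → anchor (Cohort 1): v = (2.8/8.7)(55 − 54.2) + 10.8 = 11.06
anchor → Form K (Cohort 2): y = (10.3/3.5)(11.06 − 10.0) + 58.4 = 61.5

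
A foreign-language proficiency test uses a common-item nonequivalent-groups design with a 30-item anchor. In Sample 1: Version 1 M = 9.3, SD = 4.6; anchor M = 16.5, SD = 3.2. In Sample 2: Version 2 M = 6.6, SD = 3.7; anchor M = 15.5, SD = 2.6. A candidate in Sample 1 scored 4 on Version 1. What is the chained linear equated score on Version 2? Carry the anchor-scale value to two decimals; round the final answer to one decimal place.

2.8

Version 1 → anchor (Sample 1): v = (3.2/4.6)(4 − 9.3) + 16.5 = 12.81
anchor → Version 2 (Sample 2): y = (3.7/2.6)(12.81 − 15.5) + 6.6 = 2.8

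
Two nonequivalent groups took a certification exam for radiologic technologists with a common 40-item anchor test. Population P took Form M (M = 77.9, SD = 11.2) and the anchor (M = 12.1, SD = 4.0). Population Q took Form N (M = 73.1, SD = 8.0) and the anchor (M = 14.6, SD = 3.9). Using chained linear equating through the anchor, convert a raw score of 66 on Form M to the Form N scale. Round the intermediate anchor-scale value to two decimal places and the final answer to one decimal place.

59.3

Form M → anchor (Population P): v = (4.0/11.2)(66 − 77.9) + 12.1 = 7.85
anchor → Form N (Population Q): y = (8.0/3.9)(7.85 − 14.6) + 73.1 = 59.3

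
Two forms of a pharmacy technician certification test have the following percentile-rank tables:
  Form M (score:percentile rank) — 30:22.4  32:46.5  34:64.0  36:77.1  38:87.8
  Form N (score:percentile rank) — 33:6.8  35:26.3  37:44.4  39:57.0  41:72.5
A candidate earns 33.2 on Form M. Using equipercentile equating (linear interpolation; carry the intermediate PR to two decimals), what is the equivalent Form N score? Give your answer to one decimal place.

PR of 33.2 on Form M: 46.5 + (33.2 − 32)/(34 − 32) × (64.0 − 46.5) = 57.00
On Form N, PR 57.00 falls between score 37 (PR 44.4) and 39 (PR 57.0).
Interpolate: 37 + (57.00 − 44.4)/(57.0 − 44.4) × (39 − 37) = 39.0

39.0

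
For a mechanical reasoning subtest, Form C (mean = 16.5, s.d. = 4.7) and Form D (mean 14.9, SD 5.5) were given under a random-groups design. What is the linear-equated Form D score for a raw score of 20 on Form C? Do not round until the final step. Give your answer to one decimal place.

Linear equating: y = (SD_Y/SD_X)(x − M_X) + M_Y
y = (5.5/4.7)(20 − 16.5) + 14.9
y = 1.170213 × 3.5 + 14.9 = 4.0957 + 14.9 = 19.0

19.0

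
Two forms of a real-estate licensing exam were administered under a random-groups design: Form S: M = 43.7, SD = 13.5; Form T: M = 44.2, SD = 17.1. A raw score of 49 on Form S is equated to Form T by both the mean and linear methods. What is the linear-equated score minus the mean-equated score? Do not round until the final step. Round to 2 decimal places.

Mean-equated: 49 + (44.2 − 43.7) = 49.50
Linear-equated: (17.1/13.5)(49 − 43.7) + 44.2 = 50.913
Difference = 50.913 − 49.50 = 1.41

1.41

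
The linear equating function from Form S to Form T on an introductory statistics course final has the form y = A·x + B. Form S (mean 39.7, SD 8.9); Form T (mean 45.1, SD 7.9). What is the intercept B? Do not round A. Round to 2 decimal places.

9.86

A = SD_Y / SD_X = 7.9 / 8.9 = 0.887640
B = M_Y − A·M_X = 45.1 − 0.887640 × 39.7 = 9.86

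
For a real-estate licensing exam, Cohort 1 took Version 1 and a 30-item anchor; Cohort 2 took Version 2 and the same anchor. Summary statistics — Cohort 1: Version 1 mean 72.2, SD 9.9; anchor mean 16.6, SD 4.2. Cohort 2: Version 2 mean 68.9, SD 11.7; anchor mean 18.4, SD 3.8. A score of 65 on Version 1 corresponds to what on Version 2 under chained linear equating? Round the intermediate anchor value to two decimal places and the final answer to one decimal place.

54.0

Version 1 → anchor (Cohort 1): v = (4.2/9.9)(65 − 72.2) + 16.6 = 13.55
anchor → Version 2 (Cohort 2): y = (11.7/3.8)(13.55 − 18.4) + 68.9 = 54.0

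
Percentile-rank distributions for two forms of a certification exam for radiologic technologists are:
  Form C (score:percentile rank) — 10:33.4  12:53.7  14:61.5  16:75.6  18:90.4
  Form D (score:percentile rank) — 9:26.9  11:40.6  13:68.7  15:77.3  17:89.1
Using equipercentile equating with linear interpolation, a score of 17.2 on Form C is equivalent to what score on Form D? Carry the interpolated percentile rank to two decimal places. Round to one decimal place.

16.2

PR of 17.2 on Form C: 75.6 + (17.2 − 16)/(18 − 16) × (90.4 − 75.6) = 84.48
On Form D, PR 84.48 falls between score 15 (PR 77.3) and 17 (PR 89.1).
Interpolate: 15 + (84.48 − 77.3)/(89.1 − 77.3) × (17 − 15) = 16.2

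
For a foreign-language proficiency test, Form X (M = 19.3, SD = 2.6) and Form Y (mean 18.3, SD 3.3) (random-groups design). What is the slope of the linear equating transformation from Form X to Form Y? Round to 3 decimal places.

A = SD_Y / SD_X = 3.3 / 2.6 = 1.269

1.269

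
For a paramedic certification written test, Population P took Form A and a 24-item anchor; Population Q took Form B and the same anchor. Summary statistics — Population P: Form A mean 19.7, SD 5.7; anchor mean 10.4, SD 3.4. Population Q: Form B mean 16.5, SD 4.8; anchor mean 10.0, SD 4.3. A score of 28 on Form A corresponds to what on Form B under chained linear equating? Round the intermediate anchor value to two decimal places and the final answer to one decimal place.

Form A → anchor (Population P): v = (3.4/5.7)(28 − 19.7) + 10.4 = 15.35
anchor → Form B (Population Q): y = (4.8/4.3)(15.35 − 10.0) + 16.5 = 22.5

22.5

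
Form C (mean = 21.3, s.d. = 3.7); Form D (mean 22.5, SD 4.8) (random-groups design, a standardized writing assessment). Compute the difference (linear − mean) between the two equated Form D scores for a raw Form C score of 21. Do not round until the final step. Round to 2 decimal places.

-0.09

Mean-equated: 21 + (22.5 − 21.3) = 22.20
Linear-equated: (4.8/3.7)(21 − 21.3) + 22.5 = 22.111
Difference = 22.111 − 22.20 = -0.09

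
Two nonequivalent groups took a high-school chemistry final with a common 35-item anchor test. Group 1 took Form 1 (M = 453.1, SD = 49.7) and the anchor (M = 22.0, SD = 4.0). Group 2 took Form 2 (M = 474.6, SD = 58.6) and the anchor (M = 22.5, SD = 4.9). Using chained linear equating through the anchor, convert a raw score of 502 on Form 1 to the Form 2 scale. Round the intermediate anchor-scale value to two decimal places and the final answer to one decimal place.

Form 1 → anchor (Group 1): v = (4.0/49.7)(502 − 453.1) + 22.0 = 25.94
anchor → Form 2 (Group 2): y = (58.6/4.9)(25.94 − 22.5) + 474.6 = 515.7

515.7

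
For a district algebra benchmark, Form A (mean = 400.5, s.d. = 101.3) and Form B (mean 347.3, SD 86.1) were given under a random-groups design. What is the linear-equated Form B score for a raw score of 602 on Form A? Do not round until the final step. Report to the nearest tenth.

518.6

Linear equating: y = (SD_Y/SD_X)(x − M_X) + M_Y
y = (86.1/101.3)(602 − 400.5) + 347.3
y = 0.849951 × 201.5 + 347.3 = 171.2651 + 347.3 = 518.6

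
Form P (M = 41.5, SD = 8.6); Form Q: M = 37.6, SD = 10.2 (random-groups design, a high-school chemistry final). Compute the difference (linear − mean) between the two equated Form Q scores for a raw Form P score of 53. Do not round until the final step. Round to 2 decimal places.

Mean-equated: 53 + (37.6 − 41.5) = 49.10
Linear-equated: (10.2/8.6)(53 − 41.5) + 37.6 = 51.240
Difference = 51.240 − 49.10 = 2.14

2.14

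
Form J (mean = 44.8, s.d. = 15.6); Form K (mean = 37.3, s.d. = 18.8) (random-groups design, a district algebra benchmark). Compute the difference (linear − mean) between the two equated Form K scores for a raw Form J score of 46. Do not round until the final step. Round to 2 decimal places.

Mean-equated: 46 + (37.3 − 44.8) = 38.50
Linear-equated: (18.8/15.6)(46 − 44.8) + 37.3 = 38.746
Difference = 38.746 − 38.50 = 0.25

0.25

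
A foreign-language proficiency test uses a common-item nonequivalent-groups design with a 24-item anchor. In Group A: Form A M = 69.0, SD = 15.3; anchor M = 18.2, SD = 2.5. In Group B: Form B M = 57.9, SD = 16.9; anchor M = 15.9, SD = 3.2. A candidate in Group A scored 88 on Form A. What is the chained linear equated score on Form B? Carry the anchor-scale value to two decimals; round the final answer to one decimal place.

Form A → anchor (Group A): v = (2.5/15.3)(88 − 69.0) + 18.2 = 21.30
anchor → Form B (Group B): y = (16.9/3.2)(21.30 − 15.9) + 57.9 = 86.4

86.4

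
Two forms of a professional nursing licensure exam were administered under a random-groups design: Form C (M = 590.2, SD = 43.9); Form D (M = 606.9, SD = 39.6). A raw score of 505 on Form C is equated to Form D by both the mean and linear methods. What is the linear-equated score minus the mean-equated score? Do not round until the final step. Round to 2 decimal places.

Mean-equated: 505 + (606.9 − 590.2) = 521.70
Linear-equated: (39.6/43.9)(505 − 590.2) + 606.9 = 530.045
Difference = 530.045 − 521.70 = 8.35

8.35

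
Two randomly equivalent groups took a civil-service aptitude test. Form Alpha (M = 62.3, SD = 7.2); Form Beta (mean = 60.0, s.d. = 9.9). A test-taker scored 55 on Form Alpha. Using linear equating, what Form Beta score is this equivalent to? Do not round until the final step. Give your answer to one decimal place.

Linear equating: y = (SD_Y/SD_X)(x − M_X) + M_Y
y = (9.9/7.2)(55 − 62.3) + 60.0
y = 1.375000 × -7.3 + 60.0 = -10.0375 + 60.0 = 50.0

50.0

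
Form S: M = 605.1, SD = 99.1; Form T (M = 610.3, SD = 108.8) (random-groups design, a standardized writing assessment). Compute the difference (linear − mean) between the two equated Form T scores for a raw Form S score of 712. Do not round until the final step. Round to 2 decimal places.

Mean-equated: 712 + (610.3 − 605.1) = 717.20
Linear-equated: (108.8/99.1)(712 − 605.1) + 610.3 = 727.663
Difference = 727.663 − 717.20 = 10.46

10.46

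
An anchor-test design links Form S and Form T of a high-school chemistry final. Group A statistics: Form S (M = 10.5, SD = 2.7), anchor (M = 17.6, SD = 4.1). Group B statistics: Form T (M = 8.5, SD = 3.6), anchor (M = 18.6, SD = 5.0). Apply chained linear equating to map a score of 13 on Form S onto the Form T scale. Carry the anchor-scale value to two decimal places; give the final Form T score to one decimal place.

Form S → anchor (Group A): v = (4.1/2.7)(13 − 10.5) + 17.6 = 21.40
anchor → Form T (Group B): y = (3.6/5.0)(21.40 − 18.6) + 8.5 = 10.5

10.5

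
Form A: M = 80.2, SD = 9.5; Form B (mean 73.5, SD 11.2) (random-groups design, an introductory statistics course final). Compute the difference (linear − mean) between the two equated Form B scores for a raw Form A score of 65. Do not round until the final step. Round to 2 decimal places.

-2.72

Mean-equated: 65 + (73.5 − 80.2) = 58.30
Linear-equated: (11.2/9.5)(65 − 80.2) + 73.5 = 55.580
Difference = 55.580 − 58.30 = -2.72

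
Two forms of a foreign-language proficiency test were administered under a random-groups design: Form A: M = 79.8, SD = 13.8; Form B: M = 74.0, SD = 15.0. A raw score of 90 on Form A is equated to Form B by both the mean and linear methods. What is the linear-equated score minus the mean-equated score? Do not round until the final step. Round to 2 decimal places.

0.89

Mean-equated: 90 + (74.0 − 79.8) = 84.20
Linear-equated: (15.0/13.8)(90 − 79.8) + 74.0 = 85.087
Difference = 85.087 − 84.20 = 0.89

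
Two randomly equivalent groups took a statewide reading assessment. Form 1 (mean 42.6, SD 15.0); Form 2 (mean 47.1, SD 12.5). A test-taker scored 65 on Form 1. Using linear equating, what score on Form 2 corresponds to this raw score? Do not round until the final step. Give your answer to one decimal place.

Linear equating: y = (SD_Y/SD_X)(x − M_X) + M_Y
y = (12.5/15.0)(65 − 42.6) + 47.1
y = 0.833333 × 22.4 + 47.1 = 18.6667 + 47.1 = 65.8

65.8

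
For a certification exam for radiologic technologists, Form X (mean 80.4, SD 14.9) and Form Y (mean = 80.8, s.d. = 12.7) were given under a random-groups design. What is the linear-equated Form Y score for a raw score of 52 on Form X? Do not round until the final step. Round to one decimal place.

Linear equating: y = (SD_Y/SD_X)(x − M_X) + M_Y
y = (12.7/14.9)(52 − 80.4) + 80.8
y = 0.852349 × -28.4 + 80.8 = -24.2067 + 80.8 = 56.6

56.6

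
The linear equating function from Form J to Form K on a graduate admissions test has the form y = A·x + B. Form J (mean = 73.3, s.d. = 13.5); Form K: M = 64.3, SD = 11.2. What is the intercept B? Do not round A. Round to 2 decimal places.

A = SD_Y / SD_X = 11.2 / 13.5 = 0.829630
B = M_Y − A·M_X = 64.3 − 0.829630 × 73.3 = 3.49

3.49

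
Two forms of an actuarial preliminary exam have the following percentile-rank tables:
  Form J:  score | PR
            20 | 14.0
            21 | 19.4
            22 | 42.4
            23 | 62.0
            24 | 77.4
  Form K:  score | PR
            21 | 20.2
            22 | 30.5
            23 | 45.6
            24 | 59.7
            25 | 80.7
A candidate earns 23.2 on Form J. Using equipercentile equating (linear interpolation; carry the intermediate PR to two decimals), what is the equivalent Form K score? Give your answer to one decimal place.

PR of 23.2 on Form J: 62.0 + (23.2 − 23)/(24 − 23) × (77.4 − 62.0) = 65.08
On Form K, PR 65.08 falls between score 24 (PR 59.7) and 25 (PR 80.7).
Interpolate: 24 + (65.08 − 59.7)/(80.7 − 59.7) × (25 − 24) = 24.3

24.3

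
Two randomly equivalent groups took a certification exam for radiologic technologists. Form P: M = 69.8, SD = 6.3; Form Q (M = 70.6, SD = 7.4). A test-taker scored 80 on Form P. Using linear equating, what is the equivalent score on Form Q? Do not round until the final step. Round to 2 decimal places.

Linear equating: y = (SD_Y/SD_X)(x − M_X) + M_Y
y = (7.4/6.3)(80 − 69.8) + 70.6
y = 1.174603 × 10.2 + 70.6 = 11.9810 + 70.6 = 82.58

82.58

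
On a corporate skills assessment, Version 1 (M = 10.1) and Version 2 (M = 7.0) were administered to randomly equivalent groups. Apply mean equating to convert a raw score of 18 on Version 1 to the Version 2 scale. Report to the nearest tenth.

14.9

Mean equating: y = x + (M_Y − M_X) = 18 + (7.0 − 10.1) = 14.9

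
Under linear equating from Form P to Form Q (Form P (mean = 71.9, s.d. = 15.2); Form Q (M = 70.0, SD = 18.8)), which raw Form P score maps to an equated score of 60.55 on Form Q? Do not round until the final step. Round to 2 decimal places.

64.26

Invert y = (SD_Y/SD_X)(x − M_X) + M_Y:
x = (SD_X/SD_Y)(y − M_Y) + M_X = (15.2/18.8)(60.55 − 70.0) + 71.9
x = 0.808511 × -9.450 + 71.9 = 64.26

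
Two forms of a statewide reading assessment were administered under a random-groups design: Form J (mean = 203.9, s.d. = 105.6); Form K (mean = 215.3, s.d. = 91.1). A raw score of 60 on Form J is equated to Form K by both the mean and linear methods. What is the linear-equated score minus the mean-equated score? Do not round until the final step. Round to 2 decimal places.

19.76

Mean-equated: 60 + (215.3 − 203.9) = 71.40
Linear-equated: (91.1/105.6)(60 − 203.9) + 215.3 = 91.159
Difference = 91.159 − 71.40 = 19.76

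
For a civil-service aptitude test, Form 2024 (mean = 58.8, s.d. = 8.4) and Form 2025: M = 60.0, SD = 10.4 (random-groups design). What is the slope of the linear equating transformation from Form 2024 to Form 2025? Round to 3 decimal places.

A = SD_Y / SD_X = 10.4 / 8.4 = 1.238

1.238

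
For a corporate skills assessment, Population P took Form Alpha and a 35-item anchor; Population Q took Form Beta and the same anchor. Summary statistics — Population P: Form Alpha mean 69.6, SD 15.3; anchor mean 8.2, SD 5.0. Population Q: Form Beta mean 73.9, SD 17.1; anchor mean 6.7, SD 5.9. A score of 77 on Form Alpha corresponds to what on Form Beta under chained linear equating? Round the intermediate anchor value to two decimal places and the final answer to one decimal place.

Form Alpha → anchor (Population P): v = (5.0/15.3)(77 − 69.6) + 8.2 = 10.62
anchor → Form Beta (Population Q): y = (17.1/5.9)(10.62 − 6.7) + 73.9 = 85.3

85.3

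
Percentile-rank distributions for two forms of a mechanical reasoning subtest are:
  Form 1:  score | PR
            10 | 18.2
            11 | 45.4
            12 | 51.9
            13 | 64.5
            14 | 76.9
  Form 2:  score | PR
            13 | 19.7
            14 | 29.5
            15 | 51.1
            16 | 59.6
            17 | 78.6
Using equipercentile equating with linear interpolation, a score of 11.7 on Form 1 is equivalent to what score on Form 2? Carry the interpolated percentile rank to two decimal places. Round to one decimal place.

PR of 11.7 on Form 1: 45.4 + (11.7 − 11)/(12 − 11) × (51.9 − 45.4) = 49.95
On Form 2, PR 49.95 falls between score 14 (PR 29.5) and 15 (PR 51.1).
Interpolate: 14 + (49.95 − 29.5)/(51.1 − 29.5) × (15 − 14) = 14.9

14.9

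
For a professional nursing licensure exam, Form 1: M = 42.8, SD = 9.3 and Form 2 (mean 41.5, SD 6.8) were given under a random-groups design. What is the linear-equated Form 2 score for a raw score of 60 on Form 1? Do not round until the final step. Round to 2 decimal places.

Linear equating: y = (SD_Y/SD_X)(x − M_X) + M_Y
y = (6.8/9.3)(60 − 42.8) + 41.5
y = 0.731183 × 17.2 + 41.5 = 12.5763 + 41.5 = 54.08

54.08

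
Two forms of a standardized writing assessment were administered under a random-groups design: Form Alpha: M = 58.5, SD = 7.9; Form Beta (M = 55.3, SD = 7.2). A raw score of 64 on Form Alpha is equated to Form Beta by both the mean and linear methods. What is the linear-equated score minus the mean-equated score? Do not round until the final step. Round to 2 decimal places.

-0.49

Mean-equated: 64 + (55.3 − 58.5) = 60.80
Linear-equated: (7.2/7.9)(64 − 58.5) + 55.3 = 60.313
Difference = 60.313 − 60.80 = -0.49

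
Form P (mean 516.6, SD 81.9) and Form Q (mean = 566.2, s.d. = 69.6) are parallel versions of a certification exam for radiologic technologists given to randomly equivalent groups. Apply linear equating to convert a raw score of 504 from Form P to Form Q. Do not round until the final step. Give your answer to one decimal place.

Linear equating: y = (SD_Y/SD_X)(x − M_X) + M_Y
y = (69.6/81.9)(504 − 516.6) + 566.2
y = 0.849817 × -12.6 + 566.2 = -10.7077 + 566.2 = 555.5

555.5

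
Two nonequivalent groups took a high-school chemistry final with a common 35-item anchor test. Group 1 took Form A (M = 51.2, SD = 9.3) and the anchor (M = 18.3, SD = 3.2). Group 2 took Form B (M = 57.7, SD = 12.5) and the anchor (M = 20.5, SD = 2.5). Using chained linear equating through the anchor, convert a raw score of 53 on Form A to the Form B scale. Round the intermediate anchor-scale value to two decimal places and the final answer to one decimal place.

49.8

Form A → anchor (Group 1): v = (3.2/9.3)(53 − 51.2) + 18.3 = 18.92
anchor → Form B (Group 2): y = (12.5/2.5)(18.92 − 20.5) + 57.7 = 49.8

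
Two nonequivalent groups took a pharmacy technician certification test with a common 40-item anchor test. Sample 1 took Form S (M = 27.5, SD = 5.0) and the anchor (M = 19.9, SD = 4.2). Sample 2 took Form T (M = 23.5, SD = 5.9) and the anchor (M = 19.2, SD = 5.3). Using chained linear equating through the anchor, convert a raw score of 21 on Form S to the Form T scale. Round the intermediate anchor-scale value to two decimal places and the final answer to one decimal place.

18.2

Form S → anchor (Sample 1): v = (4.2/5.0)(21 − 27.5) + 19.9 = 14.44
anchor → Form T (Sample 2): y = (5.9/5.3)(14.44 − 19.2) + 23.5 = 18.2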